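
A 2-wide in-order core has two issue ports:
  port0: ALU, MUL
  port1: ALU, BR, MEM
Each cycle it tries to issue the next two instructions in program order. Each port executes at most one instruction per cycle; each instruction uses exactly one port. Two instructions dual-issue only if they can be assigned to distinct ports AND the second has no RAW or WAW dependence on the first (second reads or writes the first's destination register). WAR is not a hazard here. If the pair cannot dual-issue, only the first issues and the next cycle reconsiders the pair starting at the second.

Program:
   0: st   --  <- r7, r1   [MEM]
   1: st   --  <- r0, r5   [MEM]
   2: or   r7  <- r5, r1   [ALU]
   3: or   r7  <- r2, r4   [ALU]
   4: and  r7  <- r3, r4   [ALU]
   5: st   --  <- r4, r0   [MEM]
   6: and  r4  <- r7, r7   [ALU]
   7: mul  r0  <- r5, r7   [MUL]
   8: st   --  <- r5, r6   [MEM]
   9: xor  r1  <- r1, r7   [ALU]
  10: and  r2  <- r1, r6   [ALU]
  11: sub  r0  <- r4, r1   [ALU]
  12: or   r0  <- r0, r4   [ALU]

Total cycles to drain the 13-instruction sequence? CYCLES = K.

  cy0 -> i0 (st) no-port MEM/MEM
  cy1 -> i1+i2 (st+or) 2-wide
  cy2 -> i3 (or) WAW r7
  cy3 -> i4+i5 (and+st) 2-wide
  cy4 -> i6+i7 (and+mul) 2-wide
  cy5 -> i8+i9 (st+xor) 2-wide
  cy6 -> i10+i11 (and+sub) 2-wide
  cy7 -> i12 (or) tail

CYCLES = 8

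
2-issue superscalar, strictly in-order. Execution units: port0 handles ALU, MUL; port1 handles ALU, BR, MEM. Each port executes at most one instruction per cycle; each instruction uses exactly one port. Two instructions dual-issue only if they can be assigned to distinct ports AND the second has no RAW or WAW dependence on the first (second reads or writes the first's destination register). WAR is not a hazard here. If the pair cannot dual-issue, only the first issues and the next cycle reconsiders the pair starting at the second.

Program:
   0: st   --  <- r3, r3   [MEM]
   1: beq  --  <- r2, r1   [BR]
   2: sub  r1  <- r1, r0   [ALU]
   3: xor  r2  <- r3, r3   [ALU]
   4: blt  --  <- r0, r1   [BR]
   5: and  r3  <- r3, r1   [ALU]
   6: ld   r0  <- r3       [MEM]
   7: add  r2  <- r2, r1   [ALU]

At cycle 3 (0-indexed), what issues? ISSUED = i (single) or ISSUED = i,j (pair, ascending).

[0] i0  st.MEM  -- no-port MEM/BR
[1] i1+i2  beq.BR sub.ALU  -- pair
[2] i3+i4  xor.ALU blt.BR  -- pair
[3] i5  and.ALU  -- RAW r3
[4] i6+i7  ld.MEM add.ALU  -- pair

ISSUED = 5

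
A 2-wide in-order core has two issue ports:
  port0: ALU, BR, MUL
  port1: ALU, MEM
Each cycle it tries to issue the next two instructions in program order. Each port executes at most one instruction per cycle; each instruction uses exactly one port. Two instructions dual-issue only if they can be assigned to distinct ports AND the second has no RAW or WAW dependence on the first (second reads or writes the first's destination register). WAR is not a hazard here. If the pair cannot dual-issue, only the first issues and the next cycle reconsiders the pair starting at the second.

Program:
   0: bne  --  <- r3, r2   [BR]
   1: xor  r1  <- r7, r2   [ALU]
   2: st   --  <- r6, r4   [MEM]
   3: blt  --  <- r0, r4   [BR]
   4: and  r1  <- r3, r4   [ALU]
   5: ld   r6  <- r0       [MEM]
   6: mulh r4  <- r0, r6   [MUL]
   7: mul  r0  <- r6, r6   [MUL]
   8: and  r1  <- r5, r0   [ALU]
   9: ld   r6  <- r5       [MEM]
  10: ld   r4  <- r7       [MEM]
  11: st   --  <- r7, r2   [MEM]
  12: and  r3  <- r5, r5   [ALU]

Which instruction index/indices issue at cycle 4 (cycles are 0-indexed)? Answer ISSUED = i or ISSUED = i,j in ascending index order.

  cy0 -> i0+i1 (bne.BR xor.ALU) 2-wide
  cy1 -> i2+i3 (st.MEM blt.BR) 2-wide
  cy2 -> i4+i5 (and.ALU ld.MEM) 2-wide
  cy3 -> i6 (mulh.MUL) no-port MUL/MUL
  cy4 -> i7 (mul.MUL) RAW r0
  cy5 -> i8+i9 (and.ALU ld.MEM) 2-wide
  cy6 -> i10 (ld.MEM) no-port MEM/MEM
  cy7 -> i11+i12 (st.MEM and.ALU) 2-wide

ISSUED = 7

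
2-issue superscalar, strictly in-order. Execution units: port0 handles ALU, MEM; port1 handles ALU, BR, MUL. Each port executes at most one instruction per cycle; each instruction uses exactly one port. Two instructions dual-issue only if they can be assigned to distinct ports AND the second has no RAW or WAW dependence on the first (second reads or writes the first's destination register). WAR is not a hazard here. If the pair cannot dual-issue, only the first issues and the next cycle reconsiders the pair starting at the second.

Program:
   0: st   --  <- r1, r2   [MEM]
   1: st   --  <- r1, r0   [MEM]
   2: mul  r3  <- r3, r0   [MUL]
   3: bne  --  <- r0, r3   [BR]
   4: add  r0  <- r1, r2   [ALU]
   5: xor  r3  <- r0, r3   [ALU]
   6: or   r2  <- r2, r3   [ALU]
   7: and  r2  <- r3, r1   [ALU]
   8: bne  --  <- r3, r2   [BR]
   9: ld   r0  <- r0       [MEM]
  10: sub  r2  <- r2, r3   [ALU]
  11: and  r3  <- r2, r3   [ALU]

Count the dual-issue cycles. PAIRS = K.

  cy0 -> i0 (st.MEM) no-port MEM/MEM
  cy1 -> i1+i2 (st.MEM+mul.MUL) 2-wide
  cy2 -> i3+i4 (bne.BR+add.ALU) 2-wide
  cy3 -> i5 (xor.ALU) RAW r3
  cy4 -> i6 (or.ALU) WAW r2
  cy5 -> i7 (and.ALU) RAW r2
  cy6 -> i8+i9 (bne.BR+ld.MEM) 2-wide
  cy7 -> i10 (sub.ALU) RAW r2
  cy8 -> i11 (and.ALU) tail

PAIRS = 3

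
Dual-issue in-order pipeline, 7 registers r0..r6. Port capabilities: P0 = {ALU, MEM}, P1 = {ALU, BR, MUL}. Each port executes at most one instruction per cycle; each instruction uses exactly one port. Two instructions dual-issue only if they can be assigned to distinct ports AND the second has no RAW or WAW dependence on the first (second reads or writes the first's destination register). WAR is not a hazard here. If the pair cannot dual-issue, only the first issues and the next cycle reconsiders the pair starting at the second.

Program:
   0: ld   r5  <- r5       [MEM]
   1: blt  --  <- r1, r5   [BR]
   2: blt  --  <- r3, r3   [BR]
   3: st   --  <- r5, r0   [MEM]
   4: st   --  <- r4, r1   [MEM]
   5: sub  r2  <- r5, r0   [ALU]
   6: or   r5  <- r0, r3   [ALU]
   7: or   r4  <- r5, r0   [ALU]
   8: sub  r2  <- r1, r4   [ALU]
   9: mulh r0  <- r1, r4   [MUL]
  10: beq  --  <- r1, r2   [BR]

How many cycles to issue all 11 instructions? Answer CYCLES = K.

0. ld.MEM @i0  | RAW r5
1. blt.BR @i1  | no-port BR/BR
2. blt.BR+st.MEM @i2/i3  | pair
3. st.MEM+sub.ALU @i4/i5  | pair
4. or.ALU @i6  | RAW r5
5. or.ALU @i7  | RAW r4
6. sub.ALU+mulh.MUL @i8/i9  | pair
7. beq.BR @i10  | tail

CYCLES = 8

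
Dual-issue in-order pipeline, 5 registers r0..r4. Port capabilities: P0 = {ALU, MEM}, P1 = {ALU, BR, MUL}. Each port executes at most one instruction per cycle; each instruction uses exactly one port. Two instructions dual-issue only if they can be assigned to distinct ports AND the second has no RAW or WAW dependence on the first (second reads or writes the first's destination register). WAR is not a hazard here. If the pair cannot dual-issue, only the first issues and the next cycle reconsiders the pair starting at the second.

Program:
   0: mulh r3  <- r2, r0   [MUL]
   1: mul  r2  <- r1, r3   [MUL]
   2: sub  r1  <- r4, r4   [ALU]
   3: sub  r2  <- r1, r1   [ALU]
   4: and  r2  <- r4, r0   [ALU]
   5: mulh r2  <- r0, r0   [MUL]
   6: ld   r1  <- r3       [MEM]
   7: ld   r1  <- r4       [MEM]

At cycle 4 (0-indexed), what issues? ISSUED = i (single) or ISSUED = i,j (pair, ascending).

ISSUED = 5,6

t=0 i0:mulh ; no-port MUL/MUL
t=1 i1+i2:mul+sub ; dual
t=2 i3:sub ; WAW r2
t=3 i4:and ; WAW r2
t=4 i5+i6:mulh+ld ; dual
t=5 i7:ld ; tail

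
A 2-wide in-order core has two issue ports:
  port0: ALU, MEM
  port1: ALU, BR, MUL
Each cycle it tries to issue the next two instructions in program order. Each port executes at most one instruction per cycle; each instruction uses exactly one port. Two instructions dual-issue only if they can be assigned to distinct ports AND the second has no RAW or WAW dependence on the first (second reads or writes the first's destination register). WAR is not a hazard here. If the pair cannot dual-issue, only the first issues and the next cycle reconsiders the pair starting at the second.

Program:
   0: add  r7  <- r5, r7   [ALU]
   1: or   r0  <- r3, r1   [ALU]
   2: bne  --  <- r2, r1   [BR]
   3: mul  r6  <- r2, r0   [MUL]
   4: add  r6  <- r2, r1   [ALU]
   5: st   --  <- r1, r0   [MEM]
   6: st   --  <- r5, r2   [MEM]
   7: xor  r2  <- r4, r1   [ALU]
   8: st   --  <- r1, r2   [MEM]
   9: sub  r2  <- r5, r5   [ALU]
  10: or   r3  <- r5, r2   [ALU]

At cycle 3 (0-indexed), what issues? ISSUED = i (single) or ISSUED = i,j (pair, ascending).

ISSUED = 4,5

  cy0 -> i0&i1 (add.ALU/or.ALU) dual
  cy1 -> i2 (bne.BR) no-port BR/MUL
  cy2 -> i3 (mul.MUL) WAW r6
  cy3 -> i4&i5 (add.ALU/st.MEM) dual
  cy4 -> i6&i7 (st.MEM/xor.ALU) dual
  cy5 -> i8&i9 (st.MEM/sub.ALU) dual
  cy6 -> i10 (or.ALU) tail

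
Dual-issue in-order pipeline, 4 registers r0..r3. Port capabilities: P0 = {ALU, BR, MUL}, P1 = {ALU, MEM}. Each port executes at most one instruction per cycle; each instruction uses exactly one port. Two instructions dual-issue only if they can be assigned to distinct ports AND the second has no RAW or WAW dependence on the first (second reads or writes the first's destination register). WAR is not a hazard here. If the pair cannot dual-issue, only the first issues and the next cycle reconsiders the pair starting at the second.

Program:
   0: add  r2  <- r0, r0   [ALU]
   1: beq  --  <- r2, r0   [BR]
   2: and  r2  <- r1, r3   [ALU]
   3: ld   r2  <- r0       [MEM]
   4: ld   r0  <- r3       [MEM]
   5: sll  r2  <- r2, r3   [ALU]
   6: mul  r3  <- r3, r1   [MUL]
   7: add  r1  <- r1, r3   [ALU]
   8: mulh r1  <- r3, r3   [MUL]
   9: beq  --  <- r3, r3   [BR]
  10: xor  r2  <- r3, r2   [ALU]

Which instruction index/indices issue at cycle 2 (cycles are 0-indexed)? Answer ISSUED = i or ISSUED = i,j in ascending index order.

ISSUED = 3

c0: i0 add  RAW r2
c1: i1&i2 beq;and  2-wide
c2: i3 ld  no-port MEM/MEM
c3: i4&i5 ld;sll  2-wide
c4: i6 mul  RAW r3
c5: i7 add  WAW r1
c6: i8 mulh  no-port MUL/BR
c7: i9&i10 beq;xor  2-wide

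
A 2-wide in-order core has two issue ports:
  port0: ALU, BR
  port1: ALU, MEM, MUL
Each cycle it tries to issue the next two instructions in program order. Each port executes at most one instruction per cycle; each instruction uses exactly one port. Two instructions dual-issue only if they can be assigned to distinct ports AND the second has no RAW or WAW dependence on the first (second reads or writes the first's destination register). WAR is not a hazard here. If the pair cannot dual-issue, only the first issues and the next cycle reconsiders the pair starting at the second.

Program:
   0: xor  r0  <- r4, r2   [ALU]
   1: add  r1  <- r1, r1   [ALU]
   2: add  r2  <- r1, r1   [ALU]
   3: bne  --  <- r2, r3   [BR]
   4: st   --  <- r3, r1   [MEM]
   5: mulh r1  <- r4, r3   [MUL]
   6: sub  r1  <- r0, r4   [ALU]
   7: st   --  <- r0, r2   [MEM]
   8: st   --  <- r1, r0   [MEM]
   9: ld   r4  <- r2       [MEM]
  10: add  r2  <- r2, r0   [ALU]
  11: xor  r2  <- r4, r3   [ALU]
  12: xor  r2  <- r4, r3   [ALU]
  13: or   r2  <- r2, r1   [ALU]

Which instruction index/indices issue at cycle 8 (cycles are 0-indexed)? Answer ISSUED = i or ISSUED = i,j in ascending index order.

#0 head=0: xor;add i0+i1 dual
#1 head=2: add i2 RAW r2
#2 head=3: bne;st i3+i4 dual
#3 head=5: mulh i5 WAW r1
#4 head=6: sub;st i6+i7 dual
#5 head=8: st i8 no-port MEM/MEM
#6 head=9: ld;add i9+i10 dual
#7 head=11: xor i11 WAW r2
#8 head=12: xor i12 RAW+WAW r2
#9 head=13: or i13 tail

ISSUED = 12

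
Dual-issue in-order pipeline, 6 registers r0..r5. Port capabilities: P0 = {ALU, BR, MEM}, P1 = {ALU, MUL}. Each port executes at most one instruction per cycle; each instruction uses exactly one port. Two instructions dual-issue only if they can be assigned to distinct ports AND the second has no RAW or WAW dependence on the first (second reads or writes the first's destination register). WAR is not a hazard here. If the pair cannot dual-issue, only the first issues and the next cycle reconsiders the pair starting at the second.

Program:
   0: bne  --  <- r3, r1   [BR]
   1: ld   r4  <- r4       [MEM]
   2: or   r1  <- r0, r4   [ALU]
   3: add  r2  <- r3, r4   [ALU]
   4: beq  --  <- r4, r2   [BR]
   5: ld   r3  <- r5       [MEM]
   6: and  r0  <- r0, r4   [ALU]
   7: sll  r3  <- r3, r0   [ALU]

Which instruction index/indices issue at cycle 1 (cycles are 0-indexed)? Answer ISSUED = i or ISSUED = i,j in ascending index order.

ISSUED = 1

c0: i0 bne  no-port BR/MEM
c1: i1 ld  RAW r4
c2: i2/i3 or add  dual
c3: i4 beq  no-port BR/MEM
c4: i5/i6 ld and  dual
c5: i7 sll  tail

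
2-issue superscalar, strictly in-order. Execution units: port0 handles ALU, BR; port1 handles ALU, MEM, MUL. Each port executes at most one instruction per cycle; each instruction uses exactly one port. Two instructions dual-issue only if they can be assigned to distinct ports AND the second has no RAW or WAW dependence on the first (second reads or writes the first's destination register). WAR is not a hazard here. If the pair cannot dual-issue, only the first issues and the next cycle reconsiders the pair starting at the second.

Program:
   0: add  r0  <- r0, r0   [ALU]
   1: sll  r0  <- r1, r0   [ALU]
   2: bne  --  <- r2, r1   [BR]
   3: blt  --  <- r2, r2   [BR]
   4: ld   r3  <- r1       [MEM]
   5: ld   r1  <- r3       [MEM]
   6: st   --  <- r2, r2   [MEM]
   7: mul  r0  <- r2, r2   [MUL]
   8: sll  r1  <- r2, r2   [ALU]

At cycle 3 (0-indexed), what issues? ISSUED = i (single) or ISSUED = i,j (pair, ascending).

[0] i0  add  -- RAW+WAW r0
[1] i1&i2  sll+bne  -- dual
[2] i3&i4  blt+ld  -- dual
[3] i5  ld  -- no-port MEM/MEM
[4] i6  st  -- no-port MEM/MUL
[5] i7&i8  mul+sll  -- dual

ISSUED = 5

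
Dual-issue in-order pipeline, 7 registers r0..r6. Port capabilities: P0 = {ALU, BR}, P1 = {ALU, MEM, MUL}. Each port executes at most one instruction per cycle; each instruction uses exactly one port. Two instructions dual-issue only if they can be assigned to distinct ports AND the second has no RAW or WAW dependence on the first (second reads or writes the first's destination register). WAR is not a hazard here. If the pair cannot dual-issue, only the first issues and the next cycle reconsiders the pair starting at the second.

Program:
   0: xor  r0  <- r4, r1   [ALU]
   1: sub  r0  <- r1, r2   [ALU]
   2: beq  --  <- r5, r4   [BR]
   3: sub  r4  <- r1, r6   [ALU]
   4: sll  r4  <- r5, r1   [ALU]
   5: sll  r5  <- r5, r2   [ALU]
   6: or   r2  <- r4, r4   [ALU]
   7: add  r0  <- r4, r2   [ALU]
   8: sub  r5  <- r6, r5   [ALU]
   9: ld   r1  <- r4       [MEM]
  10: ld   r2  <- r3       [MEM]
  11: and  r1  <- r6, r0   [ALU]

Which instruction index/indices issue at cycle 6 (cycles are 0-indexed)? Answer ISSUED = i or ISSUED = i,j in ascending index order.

t=0 i0:xor ; WAW r0
t=1 i1+i2:sub beq ; dual
t=2 i3:sub ; WAW r4
t=3 i4+i5:sll sll ; dual
t=4 i6:or ; RAW r2
t=5 i7+i8:add sub ; dual
t=6 i9:ld ; no-port MEM/MEM
t=7 i10+i11:ld and ; dual

ISSUED = 9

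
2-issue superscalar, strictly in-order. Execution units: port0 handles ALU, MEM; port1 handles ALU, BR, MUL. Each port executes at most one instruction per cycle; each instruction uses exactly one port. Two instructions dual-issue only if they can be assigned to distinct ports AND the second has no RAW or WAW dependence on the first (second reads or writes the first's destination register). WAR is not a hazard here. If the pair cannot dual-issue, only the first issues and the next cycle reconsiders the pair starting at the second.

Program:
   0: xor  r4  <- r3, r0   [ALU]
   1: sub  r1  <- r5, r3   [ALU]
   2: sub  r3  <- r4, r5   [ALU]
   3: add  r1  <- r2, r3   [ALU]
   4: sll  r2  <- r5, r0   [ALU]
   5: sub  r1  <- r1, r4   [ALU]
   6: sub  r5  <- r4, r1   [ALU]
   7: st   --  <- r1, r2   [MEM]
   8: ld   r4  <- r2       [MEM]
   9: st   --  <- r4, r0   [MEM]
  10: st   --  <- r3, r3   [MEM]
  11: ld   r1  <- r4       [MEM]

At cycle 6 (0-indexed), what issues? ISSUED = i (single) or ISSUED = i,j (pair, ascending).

ISSUED = 9

0. xor/sub @i0,i1  | pair
1. sub @i2  | RAW r3
2. add/sll @i3,i4  | pair
3. sub @i5  | RAW r1
4. sub/st @i6,i7  | pair
5. ld @i8  | no-port MEM/MEM
6. st @i9  | no-port MEM/MEM
7. st @i10  | no-port MEM/MEM
8. ld @i11  | tail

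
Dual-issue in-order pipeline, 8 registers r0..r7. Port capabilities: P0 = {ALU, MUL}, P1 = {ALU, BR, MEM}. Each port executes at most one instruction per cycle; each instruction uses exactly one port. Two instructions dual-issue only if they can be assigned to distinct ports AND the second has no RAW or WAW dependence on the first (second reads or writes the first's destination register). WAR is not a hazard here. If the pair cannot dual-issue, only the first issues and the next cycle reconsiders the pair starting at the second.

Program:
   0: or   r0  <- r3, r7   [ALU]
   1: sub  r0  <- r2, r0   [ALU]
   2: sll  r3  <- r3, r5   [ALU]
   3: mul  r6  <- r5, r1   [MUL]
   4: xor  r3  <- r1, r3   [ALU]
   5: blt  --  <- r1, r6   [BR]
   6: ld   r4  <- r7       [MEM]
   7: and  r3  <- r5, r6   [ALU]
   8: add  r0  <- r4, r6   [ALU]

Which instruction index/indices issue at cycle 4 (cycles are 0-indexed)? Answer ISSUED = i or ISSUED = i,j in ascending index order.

c0: i0 or  RAW+WAW r0
c1: i1+i2 sub+sll  dual
c2: i3+i4 mul+xor  dual
c3: i5 blt  no-port BR/MEM
c4: i6+i7 ld+and  dual
c5: i8 add  tail

ISSUED = 6,7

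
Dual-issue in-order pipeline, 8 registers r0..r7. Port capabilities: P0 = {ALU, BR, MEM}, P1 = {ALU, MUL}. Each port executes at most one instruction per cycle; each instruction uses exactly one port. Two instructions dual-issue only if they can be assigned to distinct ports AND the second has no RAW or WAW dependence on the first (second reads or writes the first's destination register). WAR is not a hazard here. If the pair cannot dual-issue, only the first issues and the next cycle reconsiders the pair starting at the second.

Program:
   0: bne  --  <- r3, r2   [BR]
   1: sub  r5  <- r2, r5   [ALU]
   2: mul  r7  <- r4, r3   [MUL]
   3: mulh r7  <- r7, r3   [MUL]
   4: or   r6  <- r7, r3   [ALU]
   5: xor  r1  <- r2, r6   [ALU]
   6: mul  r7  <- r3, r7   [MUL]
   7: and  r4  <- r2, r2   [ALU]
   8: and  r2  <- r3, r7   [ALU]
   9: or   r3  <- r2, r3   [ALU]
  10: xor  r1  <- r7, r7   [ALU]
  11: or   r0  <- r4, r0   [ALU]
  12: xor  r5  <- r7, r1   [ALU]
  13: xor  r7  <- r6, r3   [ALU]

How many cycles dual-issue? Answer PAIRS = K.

#0 head=0: bne.BR/sub.ALU i0&i1 pair
#1 head=2: mul.MUL i2 no-port MUL/MUL
#2 head=3: mulh.MUL i3 RAW r7
#3 head=4: or.ALU i4 RAW r6
#4 head=5: xor.ALU/mul.MUL i5&i6 pair
#5 head=7: and.ALU/and.ALU i7&i8 pair
#6 head=9: or.ALU/xor.ALU i9&i10 pair
#7 head=11: or.ALU/xor.ALU i11&i12 pair
#8 head=13: xor.ALU i13 tail

PAIRS = 5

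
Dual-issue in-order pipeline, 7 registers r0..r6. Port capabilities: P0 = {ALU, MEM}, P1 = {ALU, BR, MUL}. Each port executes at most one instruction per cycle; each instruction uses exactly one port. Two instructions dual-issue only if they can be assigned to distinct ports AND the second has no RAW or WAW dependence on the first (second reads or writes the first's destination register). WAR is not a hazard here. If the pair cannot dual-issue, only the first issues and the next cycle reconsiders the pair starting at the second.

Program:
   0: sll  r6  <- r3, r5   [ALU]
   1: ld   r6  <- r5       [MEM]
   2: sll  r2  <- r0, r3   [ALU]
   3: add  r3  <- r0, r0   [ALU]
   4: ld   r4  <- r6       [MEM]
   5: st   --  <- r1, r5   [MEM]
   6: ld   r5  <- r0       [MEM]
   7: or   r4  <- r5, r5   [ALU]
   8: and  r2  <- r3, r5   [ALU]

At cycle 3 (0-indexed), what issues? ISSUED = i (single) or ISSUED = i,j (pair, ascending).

ISSUED = 5

0. sll.ALU @i0  | WAW r6
1. ld.MEM;sll.ALU @i1/i2  | 2-wide
2. add.ALU;ld.MEM @i3/i4  | 2-wide
3. st.MEM @i5  | no-port MEM/MEM
4. ld.MEM @i6  | RAW r5
5. or.ALU;and.ALU @i7/i8  | 2-wide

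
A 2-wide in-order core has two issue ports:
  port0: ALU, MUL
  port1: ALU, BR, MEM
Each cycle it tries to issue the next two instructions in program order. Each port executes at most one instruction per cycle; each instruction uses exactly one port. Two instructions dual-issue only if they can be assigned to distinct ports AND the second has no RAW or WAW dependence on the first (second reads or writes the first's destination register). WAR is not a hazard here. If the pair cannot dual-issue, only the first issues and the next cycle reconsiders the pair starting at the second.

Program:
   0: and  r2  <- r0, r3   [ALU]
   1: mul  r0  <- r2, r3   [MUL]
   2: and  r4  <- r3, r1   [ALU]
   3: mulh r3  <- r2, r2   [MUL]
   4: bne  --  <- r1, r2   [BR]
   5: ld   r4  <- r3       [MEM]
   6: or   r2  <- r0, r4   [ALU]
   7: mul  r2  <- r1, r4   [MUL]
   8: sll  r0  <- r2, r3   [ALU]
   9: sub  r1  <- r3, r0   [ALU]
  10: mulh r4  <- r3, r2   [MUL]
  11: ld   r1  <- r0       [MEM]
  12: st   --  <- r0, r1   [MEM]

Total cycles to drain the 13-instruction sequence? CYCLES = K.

c0: i0 and  RAW r2
c1: i1+i2 mul;and  dual
c2: i3+i4 mulh;bne  dual
c3: i5 ld  RAW r4
c4: i6 or  WAW r2
c5: i7 mul  RAW r2
c6: i8 sll  RAW r0
c7: i9+i10 sub;mulh  dual
c8: i11 ld  no-port MEM/MEM
c9: i12 st  tail

CYCLES = 10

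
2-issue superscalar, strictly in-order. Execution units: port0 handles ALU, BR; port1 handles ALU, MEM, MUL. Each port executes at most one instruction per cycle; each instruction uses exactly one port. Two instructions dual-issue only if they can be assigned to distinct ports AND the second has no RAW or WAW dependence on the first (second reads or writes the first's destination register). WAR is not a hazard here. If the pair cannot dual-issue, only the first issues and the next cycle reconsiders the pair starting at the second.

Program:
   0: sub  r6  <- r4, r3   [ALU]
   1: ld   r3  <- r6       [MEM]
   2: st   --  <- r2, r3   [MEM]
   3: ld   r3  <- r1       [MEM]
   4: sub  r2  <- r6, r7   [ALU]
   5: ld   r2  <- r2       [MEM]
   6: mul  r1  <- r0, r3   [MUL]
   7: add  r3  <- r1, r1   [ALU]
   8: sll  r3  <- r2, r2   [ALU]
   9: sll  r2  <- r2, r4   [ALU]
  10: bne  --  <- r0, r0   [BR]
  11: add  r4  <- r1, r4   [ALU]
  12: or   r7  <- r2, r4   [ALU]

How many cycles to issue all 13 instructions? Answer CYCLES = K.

CYCLES = 10

c0: i0 sub  RAW r6
c1: i1 ld  no-port MEM/MEM
c2: i2 st  no-port MEM/MEM
c3: i3,i4 ld+sub  dual
c4: i5 ld  no-port MEM/MUL
c5: i6 mul  RAW r1
c6: i7 add  WAW r3
c7: i8,i9 sll+sll  dual
c8: i10,i11 bne+add  dual
c9: i12 or  tail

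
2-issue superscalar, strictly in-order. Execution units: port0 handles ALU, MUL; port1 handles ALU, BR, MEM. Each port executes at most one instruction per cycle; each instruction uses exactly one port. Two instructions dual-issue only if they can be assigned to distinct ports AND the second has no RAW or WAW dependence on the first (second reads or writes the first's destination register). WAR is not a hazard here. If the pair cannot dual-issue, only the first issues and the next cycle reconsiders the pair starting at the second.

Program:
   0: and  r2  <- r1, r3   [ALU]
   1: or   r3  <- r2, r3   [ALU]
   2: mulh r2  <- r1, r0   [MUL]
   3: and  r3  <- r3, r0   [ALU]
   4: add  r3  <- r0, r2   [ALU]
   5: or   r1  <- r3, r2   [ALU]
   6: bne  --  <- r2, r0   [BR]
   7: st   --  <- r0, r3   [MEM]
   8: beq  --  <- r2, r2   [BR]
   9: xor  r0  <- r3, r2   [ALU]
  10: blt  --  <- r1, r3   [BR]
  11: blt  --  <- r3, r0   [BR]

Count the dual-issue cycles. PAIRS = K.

#0 head=0: and i0 RAW r2
#1 head=1: or+mulh i1/i2 pair
#2 head=3: and i3 WAW r3
#3 head=4: add i4 RAW r3
#4 head=5: or+bne i5/i6 pair
#5 head=7: st i7 no-port MEM/BR
#6 head=8: beq+xor i8/i9 pair
#7 head=10: blt i10 no-port BR/BR
#8 head=11: blt i11 tail

PAIRS = 3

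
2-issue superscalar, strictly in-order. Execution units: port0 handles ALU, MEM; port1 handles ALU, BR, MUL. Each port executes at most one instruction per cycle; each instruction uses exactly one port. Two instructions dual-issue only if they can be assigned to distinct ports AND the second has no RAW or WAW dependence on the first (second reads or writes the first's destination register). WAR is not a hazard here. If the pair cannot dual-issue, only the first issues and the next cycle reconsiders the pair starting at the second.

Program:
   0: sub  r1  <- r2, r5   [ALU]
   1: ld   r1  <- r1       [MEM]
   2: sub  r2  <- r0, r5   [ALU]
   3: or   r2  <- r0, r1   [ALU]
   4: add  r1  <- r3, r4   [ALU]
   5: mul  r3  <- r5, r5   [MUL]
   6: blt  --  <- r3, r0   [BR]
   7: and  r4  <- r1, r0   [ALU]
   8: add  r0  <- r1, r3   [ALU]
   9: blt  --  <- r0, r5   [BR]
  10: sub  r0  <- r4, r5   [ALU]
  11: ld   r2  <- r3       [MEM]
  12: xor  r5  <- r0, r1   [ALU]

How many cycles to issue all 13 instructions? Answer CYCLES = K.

CYCLES = 8

  cy0 -> i0 (sub) RAW+WAW r1
  cy1 -> i1,i2 (ld/sub) 2-wide
  cy2 -> i3,i4 (or/add) 2-wide
  cy3 -> i5 (mul) no-port MUL/BR
  cy4 -> i6,i7 (blt/and) 2-wide
  cy5 -> i8 (add) RAW r0
  cy6 -> i9,i10 (blt/sub) 2-wide
  cy7 -> i11,i12 (ld/xor) 2-wide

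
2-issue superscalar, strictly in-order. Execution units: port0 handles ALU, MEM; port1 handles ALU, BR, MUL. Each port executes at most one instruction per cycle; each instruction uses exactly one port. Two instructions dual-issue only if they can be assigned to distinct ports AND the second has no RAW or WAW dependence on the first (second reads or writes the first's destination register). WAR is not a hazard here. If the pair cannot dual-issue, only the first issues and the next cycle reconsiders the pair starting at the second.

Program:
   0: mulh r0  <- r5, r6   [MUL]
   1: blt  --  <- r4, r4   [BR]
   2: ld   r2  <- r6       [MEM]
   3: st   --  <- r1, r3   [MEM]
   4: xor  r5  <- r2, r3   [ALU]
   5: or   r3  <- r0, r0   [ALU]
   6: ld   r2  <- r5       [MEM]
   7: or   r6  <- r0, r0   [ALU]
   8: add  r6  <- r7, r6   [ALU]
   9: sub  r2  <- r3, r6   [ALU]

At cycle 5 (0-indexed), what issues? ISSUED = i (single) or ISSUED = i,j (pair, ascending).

[0] i0  mulh.MUL  -- no-port MUL/BR
[1] i1/i2  blt.BR+ld.MEM  -- dual
[2] i3/i4  st.MEM+xor.ALU  -- dual
[3] i5/i6  or.ALU+ld.MEM  -- dual
[4] i7  or.ALU  -- RAW+WAW r6
[5] i8  add.ALU  -- RAW r6
[6] i9  sub.ALU  -- tail

ISSUED = 8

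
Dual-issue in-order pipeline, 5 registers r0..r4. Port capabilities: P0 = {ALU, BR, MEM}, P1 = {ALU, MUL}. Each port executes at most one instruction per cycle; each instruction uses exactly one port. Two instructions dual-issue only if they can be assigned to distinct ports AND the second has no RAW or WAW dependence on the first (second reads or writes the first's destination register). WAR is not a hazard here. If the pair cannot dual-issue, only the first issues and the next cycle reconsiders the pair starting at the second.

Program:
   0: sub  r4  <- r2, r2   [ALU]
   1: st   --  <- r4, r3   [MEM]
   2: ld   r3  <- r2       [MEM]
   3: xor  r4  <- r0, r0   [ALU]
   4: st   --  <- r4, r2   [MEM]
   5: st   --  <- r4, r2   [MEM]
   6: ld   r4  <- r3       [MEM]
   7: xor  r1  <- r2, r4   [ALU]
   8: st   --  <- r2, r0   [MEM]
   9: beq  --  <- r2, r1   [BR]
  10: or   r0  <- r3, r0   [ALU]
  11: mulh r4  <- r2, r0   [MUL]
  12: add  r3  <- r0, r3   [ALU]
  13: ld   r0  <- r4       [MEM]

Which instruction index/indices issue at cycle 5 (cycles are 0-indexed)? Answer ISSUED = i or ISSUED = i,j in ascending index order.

c0: i0 sub  RAW r4
c1: i1 st  no-port MEM/MEM
c2: i2+i3 ld/xor  pair
c3: i4 st  no-port MEM/MEM
c4: i5 st  no-port MEM/MEM
c5: i6 ld  RAW r4
c6: i7+i8 xor/st  pair
c7: i9+i10 beq/or  pair
c8: i11+i12 mulh/add  pair
c9: i13 ld  tail

ISSUED = 6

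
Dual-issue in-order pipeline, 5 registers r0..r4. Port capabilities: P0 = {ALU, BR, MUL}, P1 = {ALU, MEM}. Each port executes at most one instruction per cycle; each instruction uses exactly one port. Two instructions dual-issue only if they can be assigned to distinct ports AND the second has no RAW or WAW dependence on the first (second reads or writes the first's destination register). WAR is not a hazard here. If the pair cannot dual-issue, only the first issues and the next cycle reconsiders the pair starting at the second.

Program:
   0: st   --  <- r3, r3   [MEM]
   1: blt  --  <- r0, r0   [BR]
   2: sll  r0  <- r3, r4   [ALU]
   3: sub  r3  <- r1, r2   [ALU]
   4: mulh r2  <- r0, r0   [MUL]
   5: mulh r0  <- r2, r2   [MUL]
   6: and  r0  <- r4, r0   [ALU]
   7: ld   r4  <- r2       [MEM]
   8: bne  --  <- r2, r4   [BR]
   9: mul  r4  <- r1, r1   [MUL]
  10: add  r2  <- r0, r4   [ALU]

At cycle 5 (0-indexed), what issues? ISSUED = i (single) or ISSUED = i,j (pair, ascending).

c0: i0+i1 st.MEM+blt.BR  dual
c1: i2+i3 sll.ALU+sub.ALU  dual
c2: i4 mulh.MUL  no-port MUL/MUL
c3: i5 mulh.MUL  RAW+WAW r0
c4: i6+i7 and.ALU+ld.MEM  dual
c5: i8 bne.BR  no-port BR/MUL
c6: i9 mul.MUL  RAW r4
c7: i10 add.ALU  tail

ISSUED = 8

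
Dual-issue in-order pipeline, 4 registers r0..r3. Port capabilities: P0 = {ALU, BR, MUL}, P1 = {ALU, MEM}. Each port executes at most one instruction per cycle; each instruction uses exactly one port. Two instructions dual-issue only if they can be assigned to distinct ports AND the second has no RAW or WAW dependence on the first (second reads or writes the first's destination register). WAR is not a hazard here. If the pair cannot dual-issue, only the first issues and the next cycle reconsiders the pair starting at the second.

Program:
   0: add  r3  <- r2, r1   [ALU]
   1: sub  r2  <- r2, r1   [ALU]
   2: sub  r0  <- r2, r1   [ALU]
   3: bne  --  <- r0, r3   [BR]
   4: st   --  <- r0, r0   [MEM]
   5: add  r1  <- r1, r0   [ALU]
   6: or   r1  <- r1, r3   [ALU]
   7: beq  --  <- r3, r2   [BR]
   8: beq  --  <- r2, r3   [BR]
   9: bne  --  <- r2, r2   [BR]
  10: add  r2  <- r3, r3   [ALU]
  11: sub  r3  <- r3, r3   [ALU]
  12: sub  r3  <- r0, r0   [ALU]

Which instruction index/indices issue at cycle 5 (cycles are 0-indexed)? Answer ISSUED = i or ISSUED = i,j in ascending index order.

ISSUED = 8

c0: i0,i1 add.ALU sub.ALU  dual
c1: i2 sub.ALU  RAW r0
c2: i3,i4 bne.BR st.MEM  dual
c3: i5 add.ALU  RAW+WAW r1
c4: i6,i7 or.ALU beq.BR  dual
c5: i8 beq.BR  no-port BR/BR
c6: i9,i10 bne.BR add.ALU  dual
c7: i11 sub.ALU  WAW r3
c8: i12 sub.ALU  tail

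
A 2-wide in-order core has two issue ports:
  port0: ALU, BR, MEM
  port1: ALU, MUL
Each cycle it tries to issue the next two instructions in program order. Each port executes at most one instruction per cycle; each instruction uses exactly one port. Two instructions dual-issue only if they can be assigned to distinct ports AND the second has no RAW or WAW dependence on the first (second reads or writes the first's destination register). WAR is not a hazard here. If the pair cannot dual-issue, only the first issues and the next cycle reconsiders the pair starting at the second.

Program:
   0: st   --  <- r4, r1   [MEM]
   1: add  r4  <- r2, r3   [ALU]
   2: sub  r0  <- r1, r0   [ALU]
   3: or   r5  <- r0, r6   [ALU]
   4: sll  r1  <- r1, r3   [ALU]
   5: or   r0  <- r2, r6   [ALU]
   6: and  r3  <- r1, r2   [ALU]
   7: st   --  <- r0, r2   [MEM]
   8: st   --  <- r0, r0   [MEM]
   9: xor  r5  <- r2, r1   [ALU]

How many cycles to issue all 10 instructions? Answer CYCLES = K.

  cy0 -> i0/i1 (st+add) pair
  cy1 -> i2 (sub) RAW r0
  cy2 -> i3/i4 (or+sll) pair
  cy3 -> i5/i6 (or+and) pair
  cy4 -> i7 (st) no-port MEM/MEM
  cy5 -> i8/i9 (st+xor) pair

CYCLES = 6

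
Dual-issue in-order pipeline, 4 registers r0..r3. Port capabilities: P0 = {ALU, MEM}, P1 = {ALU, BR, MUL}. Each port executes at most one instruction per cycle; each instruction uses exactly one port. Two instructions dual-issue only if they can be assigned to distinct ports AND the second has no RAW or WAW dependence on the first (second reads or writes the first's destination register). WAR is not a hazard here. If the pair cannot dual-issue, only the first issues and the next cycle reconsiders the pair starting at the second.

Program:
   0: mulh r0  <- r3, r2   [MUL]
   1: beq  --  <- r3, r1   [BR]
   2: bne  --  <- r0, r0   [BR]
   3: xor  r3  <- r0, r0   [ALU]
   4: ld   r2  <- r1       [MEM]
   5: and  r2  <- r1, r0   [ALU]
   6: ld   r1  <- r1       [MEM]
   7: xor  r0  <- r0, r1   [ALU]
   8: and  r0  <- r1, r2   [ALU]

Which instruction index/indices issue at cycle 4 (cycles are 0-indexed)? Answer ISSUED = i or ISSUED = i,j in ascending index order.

ISSUED = 5,6

#0 head=0: mulh i0 no-port MUL/BR
#1 head=1: beq i1 no-port BR/BR
#2 head=2: bne+xor i2/i3 pair
#3 head=4: ld i4 WAW r2
#4 head=5: and+ld i5/i6 pair
#5 head=7: xor i7 WAW r0
#6 head=8: and i8 tail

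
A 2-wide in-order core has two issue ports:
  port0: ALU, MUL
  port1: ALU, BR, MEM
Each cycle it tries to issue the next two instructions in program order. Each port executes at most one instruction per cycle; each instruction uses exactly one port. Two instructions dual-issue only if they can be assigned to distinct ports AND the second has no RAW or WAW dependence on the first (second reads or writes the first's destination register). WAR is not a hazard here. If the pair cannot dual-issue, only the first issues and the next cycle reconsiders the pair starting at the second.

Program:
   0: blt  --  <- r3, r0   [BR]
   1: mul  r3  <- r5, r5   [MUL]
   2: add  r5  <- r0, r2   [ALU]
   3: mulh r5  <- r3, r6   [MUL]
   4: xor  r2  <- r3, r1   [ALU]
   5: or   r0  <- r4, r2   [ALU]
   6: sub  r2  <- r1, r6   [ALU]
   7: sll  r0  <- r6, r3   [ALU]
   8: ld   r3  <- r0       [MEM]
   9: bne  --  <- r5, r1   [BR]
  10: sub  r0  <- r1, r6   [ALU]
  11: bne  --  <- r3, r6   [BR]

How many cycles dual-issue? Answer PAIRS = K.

PAIRS = 4

c0: i0+i1 blt+mul  dual
c1: i2 add  WAW r5
c2: i3+i4 mulh+xor  dual
c3: i5+i6 or+sub  dual
c4: i7 sll  RAW r0
c5: i8 ld  no-port MEM/BR
c6: i9+i10 bne+sub  dual
c7: i11 bne  tail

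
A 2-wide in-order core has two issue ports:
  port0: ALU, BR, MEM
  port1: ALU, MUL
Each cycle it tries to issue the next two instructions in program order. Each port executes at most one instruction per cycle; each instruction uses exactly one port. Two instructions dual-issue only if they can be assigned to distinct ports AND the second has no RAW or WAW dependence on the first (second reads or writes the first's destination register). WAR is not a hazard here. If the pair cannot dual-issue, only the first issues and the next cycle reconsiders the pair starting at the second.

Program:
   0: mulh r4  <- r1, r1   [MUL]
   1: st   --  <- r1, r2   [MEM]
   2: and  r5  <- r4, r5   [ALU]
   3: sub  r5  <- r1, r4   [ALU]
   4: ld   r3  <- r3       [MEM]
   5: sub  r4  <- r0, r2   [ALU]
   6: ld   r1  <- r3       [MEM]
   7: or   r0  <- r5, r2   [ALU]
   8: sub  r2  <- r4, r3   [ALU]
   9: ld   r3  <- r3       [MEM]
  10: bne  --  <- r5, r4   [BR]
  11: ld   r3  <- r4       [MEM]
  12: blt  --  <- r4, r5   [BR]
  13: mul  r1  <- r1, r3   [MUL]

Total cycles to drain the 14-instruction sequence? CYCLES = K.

[0] i0/i1  mulh.MUL+st.MEM  -- pair
[1] i2  and.ALU  -- WAW r5
[2] i3/i4  sub.ALU+ld.MEM  -- pair
[3] i5/i6  sub.ALU+ld.MEM  -- pair
[4] i7/i8  or.ALU+sub.ALU  -- pair
[5] i9  ld.MEM  -- no-port MEM/BR
[6] i10  bne.BR  -- no-port BR/MEM
[7] i11  ld.MEM  -- no-port MEM/BR
[8] i12/i13  blt.BR+mul.MUL  -- pair

CYCLES = 9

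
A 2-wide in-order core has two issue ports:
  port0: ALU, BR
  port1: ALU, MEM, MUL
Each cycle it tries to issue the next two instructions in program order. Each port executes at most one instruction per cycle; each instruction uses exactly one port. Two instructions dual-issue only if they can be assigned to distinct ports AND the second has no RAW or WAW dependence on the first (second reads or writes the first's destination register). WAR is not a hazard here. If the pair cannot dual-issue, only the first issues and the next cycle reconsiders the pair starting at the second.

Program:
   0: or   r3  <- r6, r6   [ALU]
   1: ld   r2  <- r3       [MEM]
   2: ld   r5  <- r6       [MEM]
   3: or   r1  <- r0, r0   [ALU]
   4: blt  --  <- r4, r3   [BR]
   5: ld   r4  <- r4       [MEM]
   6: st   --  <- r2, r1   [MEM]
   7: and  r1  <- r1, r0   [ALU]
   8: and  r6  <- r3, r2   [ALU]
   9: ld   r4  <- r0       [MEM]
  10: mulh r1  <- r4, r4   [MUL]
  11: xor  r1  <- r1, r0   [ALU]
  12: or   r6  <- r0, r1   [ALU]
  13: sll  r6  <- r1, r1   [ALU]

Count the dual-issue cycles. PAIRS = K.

PAIRS = 4

t=0 i0:or.ALU ; RAW r3
t=1 i1:ld.MEM ; no-port MEM/MEM
t=2 i2/i3:ld.MEM+or.ALU ; dual
t=3 i4/i5:blt.BR+ld.MEM ; dual
t=4 i6/i7:st.MEM+and.ALU ; dual
t=5 i8/i9:and.ALU+ld.MEM ; dual
t=6 i10:mulh.MUL ; RAW+WAW r1
t=7 i11:xor.ALU ; RAW r1
t=8 i12:or.ALU ; WAW r6
t=9 i13:sll.ALU ; tail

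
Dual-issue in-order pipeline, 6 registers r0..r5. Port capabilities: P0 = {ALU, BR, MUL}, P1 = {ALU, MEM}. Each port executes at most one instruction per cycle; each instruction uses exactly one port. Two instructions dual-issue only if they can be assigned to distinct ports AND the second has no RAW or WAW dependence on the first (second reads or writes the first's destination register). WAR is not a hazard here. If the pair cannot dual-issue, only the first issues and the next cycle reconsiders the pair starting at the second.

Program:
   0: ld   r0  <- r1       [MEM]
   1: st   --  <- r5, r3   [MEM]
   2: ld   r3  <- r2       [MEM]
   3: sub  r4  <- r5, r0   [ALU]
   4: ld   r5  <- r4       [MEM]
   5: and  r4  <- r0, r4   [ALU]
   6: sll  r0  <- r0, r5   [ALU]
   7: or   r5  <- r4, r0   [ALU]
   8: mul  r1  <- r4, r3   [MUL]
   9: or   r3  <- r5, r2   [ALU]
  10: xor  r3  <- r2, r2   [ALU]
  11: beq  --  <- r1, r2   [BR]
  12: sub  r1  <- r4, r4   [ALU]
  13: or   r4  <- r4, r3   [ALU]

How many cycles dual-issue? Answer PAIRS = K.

0. ld @i0  | no-port MEM/MEM
1. st @i1  | no-port MEM/MEM
2. ld/sub @i2&i3  | pair
3. ld/and @i4&i5  | pair
4. sll @i6  | RAW r0
5. or/mul @i7&i8  | pair
6. or @i9  | WAW r3
7. xor/beq @i10&i11  | pair
8. sub/or @i12&i13  | pair

PAIRS = 5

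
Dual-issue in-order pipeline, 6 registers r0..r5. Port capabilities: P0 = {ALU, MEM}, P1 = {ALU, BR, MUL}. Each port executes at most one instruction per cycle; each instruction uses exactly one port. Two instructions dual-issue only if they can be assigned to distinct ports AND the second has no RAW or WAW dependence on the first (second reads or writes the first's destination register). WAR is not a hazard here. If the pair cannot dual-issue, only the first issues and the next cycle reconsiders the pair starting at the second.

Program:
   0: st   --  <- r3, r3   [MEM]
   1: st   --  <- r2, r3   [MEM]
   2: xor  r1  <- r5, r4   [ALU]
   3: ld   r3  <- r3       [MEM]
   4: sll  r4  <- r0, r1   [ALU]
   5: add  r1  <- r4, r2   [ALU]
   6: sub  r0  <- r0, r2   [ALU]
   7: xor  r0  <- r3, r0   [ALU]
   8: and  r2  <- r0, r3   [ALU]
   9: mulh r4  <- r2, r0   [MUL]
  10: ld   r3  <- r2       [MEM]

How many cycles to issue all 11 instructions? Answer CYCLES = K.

CYCLES = 7

0. st @i0  | no-port MEM/MEM
1. st;xor @i1/i2  | dual
2. ld;sll @i3/i4  | dual
3. add;sub @i5/i6  | dual
4. xor @i7  | RAW r0
5. and @i8  | RAW r2
6. mulh;ld @i9/i10  | dual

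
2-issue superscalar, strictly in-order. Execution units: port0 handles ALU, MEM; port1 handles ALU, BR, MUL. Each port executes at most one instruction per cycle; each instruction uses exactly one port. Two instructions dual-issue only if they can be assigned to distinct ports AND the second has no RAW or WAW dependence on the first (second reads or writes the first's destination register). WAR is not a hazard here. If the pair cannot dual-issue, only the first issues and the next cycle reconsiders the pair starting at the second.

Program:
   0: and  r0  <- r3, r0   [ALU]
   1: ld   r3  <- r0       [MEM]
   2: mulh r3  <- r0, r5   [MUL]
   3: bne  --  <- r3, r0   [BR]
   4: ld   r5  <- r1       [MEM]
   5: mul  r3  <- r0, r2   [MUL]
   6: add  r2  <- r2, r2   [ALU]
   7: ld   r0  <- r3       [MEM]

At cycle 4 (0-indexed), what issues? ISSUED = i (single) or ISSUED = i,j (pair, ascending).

0. and @i0  | RAW r0
1. ld @i1  | WAW r3
2. mulh @i2  | no-port MUL/BR
3. bne/ld @i3,i4  | 2-wide
4. mul/add @i5,i6  | 2-wide
5. ld @i7  | tail

ISSUED = 5,6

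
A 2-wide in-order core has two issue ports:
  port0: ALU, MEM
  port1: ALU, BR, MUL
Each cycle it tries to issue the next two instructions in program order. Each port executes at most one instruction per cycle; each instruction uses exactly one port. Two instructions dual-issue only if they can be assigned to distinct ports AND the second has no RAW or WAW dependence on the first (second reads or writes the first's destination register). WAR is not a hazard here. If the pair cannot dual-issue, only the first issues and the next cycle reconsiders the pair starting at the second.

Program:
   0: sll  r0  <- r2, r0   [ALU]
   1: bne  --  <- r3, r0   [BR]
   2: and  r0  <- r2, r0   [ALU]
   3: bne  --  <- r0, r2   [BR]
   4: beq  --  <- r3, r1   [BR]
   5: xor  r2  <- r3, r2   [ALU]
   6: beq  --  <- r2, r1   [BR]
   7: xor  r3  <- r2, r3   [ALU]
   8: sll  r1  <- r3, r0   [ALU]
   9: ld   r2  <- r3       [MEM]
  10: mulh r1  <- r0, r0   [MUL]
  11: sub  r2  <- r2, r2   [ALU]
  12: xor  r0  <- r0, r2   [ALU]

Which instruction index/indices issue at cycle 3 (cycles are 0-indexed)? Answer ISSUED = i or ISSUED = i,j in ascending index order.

ISSUED = 4,5

  cy0 -> i0 (sll) RAW r0
  cy1 -> i1+i2 (bne+and) dual
  cy2 -> i3 (bne) no-port BR/BR
  cy3 -> i4+i5 (beq+xor) dual
  cy4 -> i6+i7 (beq+xor) dual
  cy5 -> i8+i9 (sll+ld) dual
  cy6 -> i10+i11 (mulh+sub) dual
  cy7 -> i12 (xor) tail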